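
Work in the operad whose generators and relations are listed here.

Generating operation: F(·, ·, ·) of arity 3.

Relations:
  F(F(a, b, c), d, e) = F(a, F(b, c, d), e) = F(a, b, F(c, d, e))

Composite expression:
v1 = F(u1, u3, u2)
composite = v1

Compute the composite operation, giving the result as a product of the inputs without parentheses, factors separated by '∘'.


u1 ∘ u3 ∘ u2

The F-tree's shape is irrelevant; the u-reading-order decides.
F(u1, u3, u2) linearizes to u1 ∘ u3 ∘ u2


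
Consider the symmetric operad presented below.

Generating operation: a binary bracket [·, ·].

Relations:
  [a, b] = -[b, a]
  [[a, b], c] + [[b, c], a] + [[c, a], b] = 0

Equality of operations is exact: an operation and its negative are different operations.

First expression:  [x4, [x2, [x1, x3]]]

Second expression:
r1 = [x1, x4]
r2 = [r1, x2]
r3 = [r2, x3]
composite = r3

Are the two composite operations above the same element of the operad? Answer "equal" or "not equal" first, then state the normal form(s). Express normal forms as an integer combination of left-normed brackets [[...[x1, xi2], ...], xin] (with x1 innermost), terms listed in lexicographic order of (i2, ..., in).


not equal; first: [[[x1, x3], x2], x4]; second: [[[x1, x4], x2], x3]

The first composite normalizes to [[[x1, x3], x2], x4]
The second composite normalizes to [[[x1, x4], x2], x3]
Distinct normal forms: not equal.


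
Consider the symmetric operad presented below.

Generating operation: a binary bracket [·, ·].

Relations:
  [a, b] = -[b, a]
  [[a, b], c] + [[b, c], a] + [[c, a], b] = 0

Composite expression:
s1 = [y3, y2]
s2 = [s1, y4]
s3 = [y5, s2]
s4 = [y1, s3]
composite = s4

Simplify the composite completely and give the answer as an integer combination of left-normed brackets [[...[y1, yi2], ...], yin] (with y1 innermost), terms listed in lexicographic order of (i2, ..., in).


[[[[y1, y2], y3], y4], y5] - [[[[y1, y3], y2], y4], y5] - [[[[y1, y4], y2], y3], y5] + [[[[y1, y4], y3], y2], y5] - [[[[y1, y5], y2], y3], y4] + [[[[y1, y5], y3], y2], y4] + [[[[y1, y5], y4], y2], y3] - [[[[y1, y5], y4], y3], y2]

Expand each bracket as ab - ba; the y1-initial words give the coefficients.
Composite bracket: [y1, [y5, [[y3, y2], y4]]]
Each bracket splits as ab - ba, giving 16 signed words (2^4 = 16).
Only words starting with y1 matter:
  y1y2y3y4y5 (sign +1) contributes +[[[[y1, y2], y3], y4], y5]
  y1y3y2y4y5 (sign -1) contributes -[[[[y1, y3], y2], y4], y5]
  y1y4y2y3y5 (sign -1) contributes -[[[[y1, y4], y2], y3], y5]
  y1y4y3y2y5 (sign +1) contributes +[[[[y1, y4], y3], y2], y5]
  y1y5y2y3y4 (sign -1) contributes -[[[[y1, y5], y2], y3], y4]
  y1y5y3y2y4 (sign +1) contributes +[[[[y1, y5], y3], y2], y4]
  y1y5y4y2y3 (sign +1) contributes +[[[[y1, y5], y4], y2], y3]
  y1y5y4y3y2 (sign -1) contributes -[[[[y1, y5], y4], y3], y2]


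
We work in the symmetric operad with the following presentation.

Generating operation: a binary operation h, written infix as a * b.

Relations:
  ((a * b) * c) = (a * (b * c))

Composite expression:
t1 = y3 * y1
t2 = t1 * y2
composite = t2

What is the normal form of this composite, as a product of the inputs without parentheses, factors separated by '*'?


y3 * y1 * y2

The h-tree's shape is irrelevant; the y-reading-order decides.
(y3 * y1) flattens to y3 * y1
((y3 * y1) * y2) flattens to y3 * y1 * y2


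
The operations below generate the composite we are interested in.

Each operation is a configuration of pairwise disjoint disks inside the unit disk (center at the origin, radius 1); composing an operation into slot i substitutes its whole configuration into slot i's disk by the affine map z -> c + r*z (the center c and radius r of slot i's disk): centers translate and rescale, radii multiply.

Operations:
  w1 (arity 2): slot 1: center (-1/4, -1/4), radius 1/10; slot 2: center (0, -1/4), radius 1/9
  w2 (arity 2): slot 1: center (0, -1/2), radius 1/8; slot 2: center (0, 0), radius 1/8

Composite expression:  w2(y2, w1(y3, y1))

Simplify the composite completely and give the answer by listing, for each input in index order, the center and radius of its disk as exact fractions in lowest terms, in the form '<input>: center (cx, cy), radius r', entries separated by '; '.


Only the slot chain above each y matters under w2; compose those maps.
input y2: composing its 1 substitution step yields center (0, -1/2), radius 1/8
input y3: composing its 2 substitution steps yields center (-1/32, -1/32), radius 1/80
input y1: composing its 2 substitution steps yields center (0, -1/32), radius 1/72

y1: center (0, -1/32), radius 1/72; y2: center (0, -1/2), radius 1/8; y3: center (-1/32, -1/32), radius 1/80


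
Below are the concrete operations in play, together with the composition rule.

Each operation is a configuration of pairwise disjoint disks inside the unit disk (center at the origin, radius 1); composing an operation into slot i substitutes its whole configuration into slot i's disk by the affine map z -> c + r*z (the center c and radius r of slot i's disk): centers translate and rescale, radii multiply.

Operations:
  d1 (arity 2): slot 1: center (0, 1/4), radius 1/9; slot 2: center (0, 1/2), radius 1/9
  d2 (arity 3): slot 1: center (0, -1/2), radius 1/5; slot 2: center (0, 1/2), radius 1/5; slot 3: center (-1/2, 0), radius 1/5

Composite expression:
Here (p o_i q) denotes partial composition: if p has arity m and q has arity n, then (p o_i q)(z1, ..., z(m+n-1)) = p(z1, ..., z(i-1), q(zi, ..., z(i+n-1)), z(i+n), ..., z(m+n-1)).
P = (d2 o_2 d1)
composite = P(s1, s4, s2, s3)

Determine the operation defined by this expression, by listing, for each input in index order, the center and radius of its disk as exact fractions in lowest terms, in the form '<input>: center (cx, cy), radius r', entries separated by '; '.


Follow each s-input down from d2: c' goes to c + r*c', radius to r*r'.
input s1: applying the 1 nested substitution gives center (0, -1/2), radius 1/5
input s4: applying the 2 nested substitutions gives center (0, 11/20), radius 1/45
input s2: applying the 2 nested substitutions gives center (0, 3/5), radius 1/45
input s3: applying the 1 nested substitution gives center (-1/2, 0), radius 1/5

s1: center (0, -1/2), radius 1/5; s2: center (0, 3/5), radius 1/45; s3: center (-1/2, 0), radius 1/5; s4: center (0, 11/20), radius 1/45


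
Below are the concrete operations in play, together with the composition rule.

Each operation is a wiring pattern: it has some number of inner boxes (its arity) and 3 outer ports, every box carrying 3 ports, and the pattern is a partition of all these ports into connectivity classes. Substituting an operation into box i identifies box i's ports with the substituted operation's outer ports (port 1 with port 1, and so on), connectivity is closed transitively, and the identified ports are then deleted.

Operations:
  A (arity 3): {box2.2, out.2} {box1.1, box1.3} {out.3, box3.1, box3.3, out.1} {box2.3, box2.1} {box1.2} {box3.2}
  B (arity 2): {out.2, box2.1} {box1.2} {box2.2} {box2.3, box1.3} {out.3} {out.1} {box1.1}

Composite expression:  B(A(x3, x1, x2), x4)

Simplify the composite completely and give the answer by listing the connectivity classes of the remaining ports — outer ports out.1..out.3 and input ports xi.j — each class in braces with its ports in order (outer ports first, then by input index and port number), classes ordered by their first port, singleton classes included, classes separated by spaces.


{out.1} {out.2, x4.1} {out.3} {x1.1, x1.3} {x1.2} {x2.1, x2.3, x4.3} {x2.2} {x3.1, x3.3} {x3.2} {x4.2}

Two ports join when wires chain via B-identified ports.
A over (x3, x1, x2) gives {out.1, out.3, x2.1, x2.3} {out.2, x1.2} {x1.1, x1.3} {x2.2} {x3.1, x3.3} {x3.2}, out.j being that stage's outer ports
B over (x3, x1, x2, x4) gives {out.1} {out.2, x4.1} {out.3} {x1.1, x1.3} {x1.2} {x2.1, x2.3, x4.3} {x2.2} {x3.1, x3.3} {x3.2} {x4.2}, out.j being that stage's outer ports


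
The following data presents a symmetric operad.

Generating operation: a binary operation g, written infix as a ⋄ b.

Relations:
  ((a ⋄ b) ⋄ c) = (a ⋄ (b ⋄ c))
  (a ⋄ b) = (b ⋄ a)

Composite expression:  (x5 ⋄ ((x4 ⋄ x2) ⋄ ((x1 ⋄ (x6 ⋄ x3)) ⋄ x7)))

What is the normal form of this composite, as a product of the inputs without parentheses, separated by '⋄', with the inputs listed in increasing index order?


x1 ⋄ x2 ⋄ x3 ⋄ x4 ⋄ x5 ⋄ x6 ⋄ x7

Key point: g commutes, so take the x-inputs in any fixed order.
(x4 ⋄ x2) reduces to x4 ⋄ x2
(x6 ⋄ x3) reduces to x6 ⋄ x3
(x1 ⋄ (x6 ⋄ x3)) reduces to x1 ⋄ x6 ⋄ x3
((x1 ⋄ (x6 ⋄ x3)) ⋄ x7) reduces to x1 ⋄ x6 ⋄ x3 ⋄ x7
((x4 ⋄ x2) ⋄ ((x1 ⋄ (x6 ⋄ x3)) ⋄ x7)) reduces to x4 ⋄ x2 ⋄ x1 ⋄ x6 ⋄ x3 ⋄ x7
(x5 ⋄ ((x4 ⋄ x2) ⋄ ((x1 ⋄ (x6 ⋄ x3)) ⋄ x7))) reduces to x5 ⋄ x4 ⋄ x2 ⋄ x1 ⋄ x6 ⋄ x3 ⋄ x7
commutativity sorts the factors: x1 ⋄ x2 ⋄ x3 ⋄ x4 ⋄ x5 ⋄ x6 ⋄ x7


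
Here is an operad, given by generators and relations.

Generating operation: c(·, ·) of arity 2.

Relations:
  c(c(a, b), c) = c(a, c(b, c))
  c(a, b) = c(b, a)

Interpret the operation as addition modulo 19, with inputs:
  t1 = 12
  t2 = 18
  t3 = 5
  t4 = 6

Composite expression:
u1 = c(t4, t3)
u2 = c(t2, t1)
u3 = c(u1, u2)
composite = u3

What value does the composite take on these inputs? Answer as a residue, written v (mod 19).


c(t4, t3) = 11
c(t2, t1) = 11
c(c(t4, t3), c(t2, t1)) = 3

3 (mod 19)


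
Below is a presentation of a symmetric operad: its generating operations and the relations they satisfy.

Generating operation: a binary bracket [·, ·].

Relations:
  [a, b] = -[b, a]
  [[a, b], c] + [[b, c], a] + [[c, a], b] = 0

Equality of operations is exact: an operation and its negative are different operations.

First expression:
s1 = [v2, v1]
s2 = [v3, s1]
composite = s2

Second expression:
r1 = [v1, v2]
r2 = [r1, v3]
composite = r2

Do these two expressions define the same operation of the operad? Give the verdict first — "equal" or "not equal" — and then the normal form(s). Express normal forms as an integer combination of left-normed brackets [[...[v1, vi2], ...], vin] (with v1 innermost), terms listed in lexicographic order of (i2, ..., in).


Normal form of the first expression: [[v1, v2], v3]
Normal form of the second expression: [[v1, v2], v3]
Both agree, so they are equal.

equal; both compose to [[v1, v2], v3]


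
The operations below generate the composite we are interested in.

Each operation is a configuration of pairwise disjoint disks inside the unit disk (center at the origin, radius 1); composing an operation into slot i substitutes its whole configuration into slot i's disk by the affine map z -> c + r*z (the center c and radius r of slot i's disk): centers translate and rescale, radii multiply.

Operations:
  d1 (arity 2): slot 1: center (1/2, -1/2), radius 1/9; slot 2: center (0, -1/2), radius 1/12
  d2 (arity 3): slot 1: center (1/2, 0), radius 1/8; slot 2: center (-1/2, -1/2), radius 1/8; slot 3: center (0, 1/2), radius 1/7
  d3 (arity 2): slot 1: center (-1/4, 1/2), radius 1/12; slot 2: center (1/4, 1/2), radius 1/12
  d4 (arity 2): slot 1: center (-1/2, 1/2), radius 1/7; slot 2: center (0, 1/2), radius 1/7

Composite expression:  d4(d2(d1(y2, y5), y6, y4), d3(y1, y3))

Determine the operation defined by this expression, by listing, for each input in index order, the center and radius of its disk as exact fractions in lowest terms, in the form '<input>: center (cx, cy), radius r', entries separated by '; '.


y1: center (-1/28, 4/7), radius 1/84; y2: center (-47/112, 55/112), radius 1/504; y3: center (1/28, 4/7), radius 1/84; y4: center (-1/2, 4/7), radius 1/49; y5: center (-3/7, 55/112), radius 1/672; y6: center (-4/7, 3/7), radius 1/56

Nesting under d4 composes maps z -> c + r*z down each y-path.
y2: after 3 affine steps, its disk has center (-47/112, 55/112), radius 1/504
y5: after 3 affine steps, its disk has center (-3/7, 55/112), radius 1/672
y6: after 2 affine steps, its disk has center (-4/7, 3/7), radius 1/56
y4: after 2 affine steps, its disk has center (-1/2, 4/7), radius 1/49
y1: after 2 affine steps, its disk has center (-1/28, 4/7), radius 1/84
y3: after 2 affine steps, its disk has center (1/28, 4/7), radius 1/84


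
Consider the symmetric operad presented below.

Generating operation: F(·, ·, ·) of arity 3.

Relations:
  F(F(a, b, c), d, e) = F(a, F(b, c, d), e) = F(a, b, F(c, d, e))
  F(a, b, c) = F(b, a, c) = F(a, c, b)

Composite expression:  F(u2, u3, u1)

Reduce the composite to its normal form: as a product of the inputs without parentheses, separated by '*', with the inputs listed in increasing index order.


u1 * u2 * u3


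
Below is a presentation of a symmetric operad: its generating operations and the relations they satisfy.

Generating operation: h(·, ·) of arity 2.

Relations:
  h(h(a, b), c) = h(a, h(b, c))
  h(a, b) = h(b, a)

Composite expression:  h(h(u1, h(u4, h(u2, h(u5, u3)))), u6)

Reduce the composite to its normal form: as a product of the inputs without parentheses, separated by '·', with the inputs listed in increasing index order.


u1 · u2 · u3 · u4 · u5 · u6

With h associative and commutative, the u-input set is all that matters.
h(u5, u3) collapses to u5 · u3
h(u2, h(u5, u3)) collapses to u2 · u5 · u3
h(u4, h(u2, h(u5, u3))) collapses to u4 · u2 · u5 · u3
h(u1, h(u4, h(u2, h(u5, u3)))) collapses to u1 · u4 · u2 · u5 · u3
h(h(u1, h(u4, h(u2, h(u5, u3)))), u6) collapses to u1 · u4 · u2 · u5 · u3 · u6
reordering the factors by index: u1 · u2 · u3 · u4 · u5 · u6


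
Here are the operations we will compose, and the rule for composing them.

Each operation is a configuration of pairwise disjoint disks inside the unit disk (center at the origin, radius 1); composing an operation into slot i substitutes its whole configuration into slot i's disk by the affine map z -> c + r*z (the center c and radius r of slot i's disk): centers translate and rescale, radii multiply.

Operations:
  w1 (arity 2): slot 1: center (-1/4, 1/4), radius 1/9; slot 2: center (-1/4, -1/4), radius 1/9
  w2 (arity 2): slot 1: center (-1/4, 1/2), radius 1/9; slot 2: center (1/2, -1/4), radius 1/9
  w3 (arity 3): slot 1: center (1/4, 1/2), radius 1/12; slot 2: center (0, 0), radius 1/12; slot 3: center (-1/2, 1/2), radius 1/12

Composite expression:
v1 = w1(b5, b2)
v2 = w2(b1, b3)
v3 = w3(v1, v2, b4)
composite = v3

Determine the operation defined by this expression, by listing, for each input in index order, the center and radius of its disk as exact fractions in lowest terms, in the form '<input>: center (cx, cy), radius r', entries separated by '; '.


b1: center (-1/48, 1/24), radius 1/108; b2: center (11/48, 23/48), radius 1/108; b3: center (1/24, -1/48), radius 1/108; b4: center (-1/2, 1/2), radius 1/12; b5: center (11/48, 25/48), radius 1/108

Nesting under w3 composes maps z -> c + r*z down each b-path.
input b5: composing its 2 substitution steps yields center (11/48, 25/48), radius 1/108
input b2: composing its 2 substitution steps yields center (11/48, 23/48), radius 1/108
input b1: composing its 2 substitution steps yields center (-1/48, 1/24), radius 1/108
input b3: composing its 2 substitution steps yields center (1/24, -1/48), radius 1/108
input b4: composing its 1 substitution step yields center (-1/2, 1/2), radius 1/12


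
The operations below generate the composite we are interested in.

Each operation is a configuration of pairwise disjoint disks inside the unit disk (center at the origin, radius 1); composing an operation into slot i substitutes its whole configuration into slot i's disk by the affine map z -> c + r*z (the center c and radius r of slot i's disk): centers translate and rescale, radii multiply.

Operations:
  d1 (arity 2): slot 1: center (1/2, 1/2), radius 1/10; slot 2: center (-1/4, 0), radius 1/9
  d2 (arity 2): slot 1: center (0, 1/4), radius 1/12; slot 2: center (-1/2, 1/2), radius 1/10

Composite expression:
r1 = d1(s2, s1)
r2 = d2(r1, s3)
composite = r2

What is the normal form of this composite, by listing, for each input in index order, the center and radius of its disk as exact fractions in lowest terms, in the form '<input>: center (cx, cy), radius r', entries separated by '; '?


s1: center (-1/48, 1/4), radius 1/108; s2: center (1/24, 7/24), radius 1/120; s3: center (-1/2, 1/2), radius 1/10

Each s-disk chains the slot maps above it in d2; radii multiply.
for s2, the 2-step affine chain lands on center (1/24, 7/24), radius 1/120
for s1, the 2-step affine chain lands on center (-1/48, 1/4), radius 1/108
for s3, the 1-step affine chain lands on center (-1/2, 1/2), radius 1/10


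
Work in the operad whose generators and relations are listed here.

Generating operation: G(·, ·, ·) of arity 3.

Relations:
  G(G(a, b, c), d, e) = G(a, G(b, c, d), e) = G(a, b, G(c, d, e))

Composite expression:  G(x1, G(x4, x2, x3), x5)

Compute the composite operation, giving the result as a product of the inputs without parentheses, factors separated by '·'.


All parenthesizations of G agree; list the x-inputs left to right.
G(x4, x2, x3) linearizes to x4 · x2 · x3
G(x1, G(x4, x2, x3), x5) linearizes to x1 · x4 · x2 · x3 · x5

x1 · x4 · x2 · x3 · x5


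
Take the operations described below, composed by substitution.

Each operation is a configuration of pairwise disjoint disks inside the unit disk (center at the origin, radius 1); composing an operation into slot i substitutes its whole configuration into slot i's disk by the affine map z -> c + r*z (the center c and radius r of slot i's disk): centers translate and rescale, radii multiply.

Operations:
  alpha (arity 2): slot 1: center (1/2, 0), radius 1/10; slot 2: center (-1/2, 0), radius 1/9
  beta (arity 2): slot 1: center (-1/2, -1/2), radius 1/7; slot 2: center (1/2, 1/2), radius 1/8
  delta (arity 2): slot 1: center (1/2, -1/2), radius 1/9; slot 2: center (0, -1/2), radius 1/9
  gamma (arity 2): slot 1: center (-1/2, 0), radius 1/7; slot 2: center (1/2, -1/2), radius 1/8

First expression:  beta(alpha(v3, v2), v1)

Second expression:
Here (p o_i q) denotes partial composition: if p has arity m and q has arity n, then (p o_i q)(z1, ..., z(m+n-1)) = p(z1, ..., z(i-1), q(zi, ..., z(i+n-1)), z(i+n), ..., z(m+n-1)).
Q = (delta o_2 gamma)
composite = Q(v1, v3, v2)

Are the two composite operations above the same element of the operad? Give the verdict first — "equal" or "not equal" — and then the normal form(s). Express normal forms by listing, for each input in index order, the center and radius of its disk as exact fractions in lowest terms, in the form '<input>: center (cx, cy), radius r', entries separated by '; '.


not equal; the first gives v1: center (1/2, 1/2), radius 1/8; v2: center (-4/7, -1/2), radius 1/63; v3: center (-3/7, -1/2), radius 1/70 and the second v1: center (1/2, -1/2), radius 1/9; v2: center (1/18, -5/9), radius 1/72; v3: center (-1/18, -1/2), radius 1/63


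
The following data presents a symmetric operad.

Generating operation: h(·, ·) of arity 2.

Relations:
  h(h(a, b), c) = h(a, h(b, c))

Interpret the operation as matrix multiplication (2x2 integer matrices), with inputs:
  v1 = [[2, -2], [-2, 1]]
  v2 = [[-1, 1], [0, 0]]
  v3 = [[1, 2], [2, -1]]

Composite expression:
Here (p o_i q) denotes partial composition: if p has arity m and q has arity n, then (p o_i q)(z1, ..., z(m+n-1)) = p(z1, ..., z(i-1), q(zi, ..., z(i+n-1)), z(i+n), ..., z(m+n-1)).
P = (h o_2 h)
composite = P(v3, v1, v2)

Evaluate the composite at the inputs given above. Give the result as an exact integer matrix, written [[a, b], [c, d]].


h(v1, v2) = [[-2, 2], [2, -2]]
h(v3, h(v1, v2)) = [[2, -2], [-6, 6]]

[[2, -2], [-6, 6]]


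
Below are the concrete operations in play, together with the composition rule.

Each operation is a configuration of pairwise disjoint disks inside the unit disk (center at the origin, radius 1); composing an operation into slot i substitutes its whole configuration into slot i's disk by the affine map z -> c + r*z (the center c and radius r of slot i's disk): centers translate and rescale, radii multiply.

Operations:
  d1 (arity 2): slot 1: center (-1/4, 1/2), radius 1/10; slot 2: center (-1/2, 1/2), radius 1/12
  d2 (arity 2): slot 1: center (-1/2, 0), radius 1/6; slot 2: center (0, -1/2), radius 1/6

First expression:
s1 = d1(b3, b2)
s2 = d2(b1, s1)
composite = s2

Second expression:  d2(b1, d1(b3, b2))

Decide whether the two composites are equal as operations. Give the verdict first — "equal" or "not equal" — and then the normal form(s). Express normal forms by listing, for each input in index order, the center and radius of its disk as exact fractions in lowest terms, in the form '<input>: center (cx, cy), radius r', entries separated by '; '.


equal: each reduces to b1: center (-1/2, 0), radius 1/6; b2: center (-1/12, -5/12), radius 1/72; b3: center (-1/24, -5/12), radius 1/60

The first expression reduces to b1: center (-1/2, 0), radius 1/6; b2: center (-1/12, -5/12), radius 1/72; b3: center (-1/24, -5/12), radius 1/60
The second expression reduces to b1: center (-1/2, 0), radius 1/6; b2: center (-1/12, -5/12), radius 1/72; b3: center (-1/24, -5/12), radius 1/60
Both agree, so they are equal.


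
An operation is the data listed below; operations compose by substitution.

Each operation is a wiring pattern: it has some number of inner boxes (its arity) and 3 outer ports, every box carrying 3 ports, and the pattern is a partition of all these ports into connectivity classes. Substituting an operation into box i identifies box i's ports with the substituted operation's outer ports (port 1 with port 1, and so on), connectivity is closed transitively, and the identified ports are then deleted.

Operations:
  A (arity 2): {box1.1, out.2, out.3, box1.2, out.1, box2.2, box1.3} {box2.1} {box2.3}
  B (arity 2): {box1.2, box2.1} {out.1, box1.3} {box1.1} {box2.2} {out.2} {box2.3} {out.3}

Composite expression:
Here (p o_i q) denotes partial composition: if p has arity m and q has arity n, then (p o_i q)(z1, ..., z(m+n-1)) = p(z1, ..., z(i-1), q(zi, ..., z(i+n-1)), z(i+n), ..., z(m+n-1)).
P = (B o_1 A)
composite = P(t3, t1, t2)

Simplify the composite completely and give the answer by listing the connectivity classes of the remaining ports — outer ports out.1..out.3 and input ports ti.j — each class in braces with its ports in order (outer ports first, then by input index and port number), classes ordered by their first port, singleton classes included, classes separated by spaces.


{out.1, t1.2, t2.1, t3.1, t3.2, t3.3} {out.2} {out.3} {t1.1} {t1.3} {t2.2} {t2.3}

Two ports join when wires chain via B-identified ports.
stage A: inputs (t3, t1), connectivity {out.1, out.2, out.3, t1.2, t3.1, t3.2, t3.3} {t1.1} {t1.3}, out.j its boundary
stage B: inputs (t3, t1, t2), connectivity {out.1, t1.2, t2.1, t3.1, t3.2, t3.3} {out.2} {out.3} {t1.1} {t1.3} {t2.2} {t2.3}, out.j its boundary


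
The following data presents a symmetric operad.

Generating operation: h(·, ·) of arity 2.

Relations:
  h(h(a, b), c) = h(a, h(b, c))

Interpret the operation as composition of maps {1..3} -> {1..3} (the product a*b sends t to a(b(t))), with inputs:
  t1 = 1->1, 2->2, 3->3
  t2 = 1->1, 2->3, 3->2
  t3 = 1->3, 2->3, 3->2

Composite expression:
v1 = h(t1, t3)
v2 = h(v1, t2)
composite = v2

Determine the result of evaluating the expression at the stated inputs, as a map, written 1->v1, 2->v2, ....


h(t1, t3) = 1->3, 2->3, 3->2
h(h(t1, t3), t2) = 1->3, 2->2, 3->3

1->3, 2->2, 3->3


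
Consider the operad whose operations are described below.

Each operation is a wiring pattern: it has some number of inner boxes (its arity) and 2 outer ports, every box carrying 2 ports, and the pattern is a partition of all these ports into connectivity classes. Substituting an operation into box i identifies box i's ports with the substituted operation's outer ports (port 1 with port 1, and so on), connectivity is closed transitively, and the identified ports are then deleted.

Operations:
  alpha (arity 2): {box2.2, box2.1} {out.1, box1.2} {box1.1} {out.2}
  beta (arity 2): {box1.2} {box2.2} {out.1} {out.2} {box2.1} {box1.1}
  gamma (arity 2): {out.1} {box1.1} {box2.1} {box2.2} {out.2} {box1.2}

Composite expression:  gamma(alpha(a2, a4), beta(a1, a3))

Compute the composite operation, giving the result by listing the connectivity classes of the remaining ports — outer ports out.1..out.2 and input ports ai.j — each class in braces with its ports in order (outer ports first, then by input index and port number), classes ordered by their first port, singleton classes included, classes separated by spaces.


{out.1} {out.2} {a1.1} {a1.2} {a2.1} {a2.2} {a3.1} {a3.2} {a4.1, a4.2}

Connectivity passes through glued gamma-boundaries; trace each wire chain.
composing alpha on (a2, a4), with out.j its own outer ports: {out.1, a2.2} {out.2} {a2.1} {a4.1, a4.2}
composing beta on (a1, a3), with out.j its own outer ports: {out.1} {out.2} {a1.1} {a1.2} {a3.1} {a3.2}
composing gamma on (a2, a4, a1, a3), with out.j its own outer ports: {out.1} {out.2} {a1.1} {a1.2} {a2.1} {a2.2} {a3.1} {a3.2} {a4.1, a4.2}


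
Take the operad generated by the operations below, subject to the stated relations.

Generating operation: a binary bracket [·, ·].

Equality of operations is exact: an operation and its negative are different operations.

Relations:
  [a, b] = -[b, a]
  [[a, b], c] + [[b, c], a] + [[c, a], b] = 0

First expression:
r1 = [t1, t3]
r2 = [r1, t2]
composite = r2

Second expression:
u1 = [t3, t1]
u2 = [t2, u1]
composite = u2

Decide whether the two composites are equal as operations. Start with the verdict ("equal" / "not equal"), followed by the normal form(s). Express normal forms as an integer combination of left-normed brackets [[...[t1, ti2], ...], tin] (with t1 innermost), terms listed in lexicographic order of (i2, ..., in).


equal; both compose to [[t1, t3], t2]

In normal form, the first expression is [[t1, t3], t2]
In normal form, the second expression is [[t1, t3], t2]
One common form — equal.


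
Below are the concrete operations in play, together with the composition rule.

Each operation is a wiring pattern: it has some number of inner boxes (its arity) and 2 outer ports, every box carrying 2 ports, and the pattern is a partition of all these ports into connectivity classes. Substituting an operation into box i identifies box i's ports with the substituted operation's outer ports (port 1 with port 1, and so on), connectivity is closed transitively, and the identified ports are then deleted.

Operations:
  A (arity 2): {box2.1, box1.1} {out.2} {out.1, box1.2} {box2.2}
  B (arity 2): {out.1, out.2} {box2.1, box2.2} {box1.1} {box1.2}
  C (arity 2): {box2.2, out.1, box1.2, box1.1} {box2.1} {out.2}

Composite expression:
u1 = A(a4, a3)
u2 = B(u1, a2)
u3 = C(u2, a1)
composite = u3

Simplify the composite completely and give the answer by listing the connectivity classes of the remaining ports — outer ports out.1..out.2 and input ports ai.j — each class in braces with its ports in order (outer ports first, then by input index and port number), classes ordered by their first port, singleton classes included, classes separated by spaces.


{out.1, a1.2} {out.2} {a1.1} {a2.1, a2.2} {a3.1, a4.1} {a3.2} {a4.2}


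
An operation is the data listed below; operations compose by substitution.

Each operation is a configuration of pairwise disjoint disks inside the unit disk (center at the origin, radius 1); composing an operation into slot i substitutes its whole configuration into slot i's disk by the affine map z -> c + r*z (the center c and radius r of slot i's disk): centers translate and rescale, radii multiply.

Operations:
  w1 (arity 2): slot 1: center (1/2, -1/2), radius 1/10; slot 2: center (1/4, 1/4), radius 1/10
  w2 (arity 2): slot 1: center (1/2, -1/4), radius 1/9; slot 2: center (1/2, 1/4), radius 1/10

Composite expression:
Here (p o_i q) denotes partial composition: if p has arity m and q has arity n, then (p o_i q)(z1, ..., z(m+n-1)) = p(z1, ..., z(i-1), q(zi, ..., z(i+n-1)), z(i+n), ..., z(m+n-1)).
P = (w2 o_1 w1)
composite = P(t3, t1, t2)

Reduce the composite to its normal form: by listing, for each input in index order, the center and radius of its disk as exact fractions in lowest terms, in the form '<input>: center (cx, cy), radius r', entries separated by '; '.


Each t-disk chains the slot maps above it in w2; radii multiply.
t3 passes through 2 substitutions, ending at center (5/9, -11/36), radius 1/90
t1 passes through 2 substitutions, ending at center (19/36, -2/9), radius 1/90
t2 passes through 1 substitution, ending at center (1/2, 1/4), radius 1/10

t1: center (19/36, -2/9), radius 1/90; t2: center (1/2, 1/4), radius 1/10; t3: center (5/9, -11/36), radius 1/90


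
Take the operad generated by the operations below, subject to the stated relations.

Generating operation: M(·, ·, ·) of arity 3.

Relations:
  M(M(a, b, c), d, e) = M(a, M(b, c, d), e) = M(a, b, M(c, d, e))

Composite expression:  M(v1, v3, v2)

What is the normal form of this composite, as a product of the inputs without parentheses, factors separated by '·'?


v1 · v3 · v2

Key point: M is associative — brackets drop, the v-order remains.
M(v1, v3, v2) linearizes to v1 · v3 · v2


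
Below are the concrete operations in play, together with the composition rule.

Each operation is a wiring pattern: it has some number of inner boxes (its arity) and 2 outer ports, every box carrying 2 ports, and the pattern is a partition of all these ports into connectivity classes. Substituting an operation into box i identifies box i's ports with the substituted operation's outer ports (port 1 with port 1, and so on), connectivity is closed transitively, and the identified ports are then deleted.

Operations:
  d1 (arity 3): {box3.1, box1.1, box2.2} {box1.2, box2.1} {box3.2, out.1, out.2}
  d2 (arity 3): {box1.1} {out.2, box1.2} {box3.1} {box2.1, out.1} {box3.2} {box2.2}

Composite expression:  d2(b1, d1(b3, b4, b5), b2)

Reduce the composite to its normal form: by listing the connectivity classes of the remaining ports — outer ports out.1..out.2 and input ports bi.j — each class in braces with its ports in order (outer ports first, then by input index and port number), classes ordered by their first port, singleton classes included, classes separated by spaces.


{out.1, b5.2} {out.2, b1.2} {b1.1} {b2.1} {b2.2} {b3.1, b4.2, b5.1} {b3.2, b4.1}

Connectivity passes through glued d2-boundaries; trace each wire chain.
the subtree at d1 composes to {out.1, out.2, b5.2} {b3.1, b4.2, b5.1} {b3.2, b4.1} on (b3, b4, b5); out.j = own outer ports
the subtree at d2 composes to {out.1, b5.2} {out.2, b1.2} {b1.1} {b2.1} {b2.2} {b3.1, b4.2, b5.1} {b3.2, b4.1} on (b1, b3, b4, b5, b2); out.j = own outer ports


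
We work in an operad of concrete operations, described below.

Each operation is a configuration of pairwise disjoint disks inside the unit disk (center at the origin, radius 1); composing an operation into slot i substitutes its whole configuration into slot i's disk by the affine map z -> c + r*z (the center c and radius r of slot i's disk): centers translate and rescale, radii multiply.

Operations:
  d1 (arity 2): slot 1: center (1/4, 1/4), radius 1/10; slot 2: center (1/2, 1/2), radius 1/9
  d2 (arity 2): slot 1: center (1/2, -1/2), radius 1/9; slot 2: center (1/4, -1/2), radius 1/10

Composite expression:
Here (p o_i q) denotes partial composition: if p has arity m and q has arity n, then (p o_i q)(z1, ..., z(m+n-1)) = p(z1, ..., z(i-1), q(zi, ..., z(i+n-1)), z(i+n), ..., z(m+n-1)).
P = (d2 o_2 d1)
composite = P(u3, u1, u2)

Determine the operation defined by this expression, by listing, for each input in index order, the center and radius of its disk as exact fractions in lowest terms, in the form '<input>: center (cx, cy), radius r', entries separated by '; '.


Only the slot chain above each u matters under d2; compose those maps.
tracing u3 down its 1-map path: center (1/2, -1/2), radius 1/9
tracing u1 down its 2-map path: center (11/40, -19/40), radius 1/100
tracing u2 down its 2-map path: center (3/10, -9/20), radius 1/90

u1: center (11/40, -19/40), radius 1/100; u2: center (3/10, -9/20), radius 1/90; u3: center (1/2, -1/2), radius 1/9


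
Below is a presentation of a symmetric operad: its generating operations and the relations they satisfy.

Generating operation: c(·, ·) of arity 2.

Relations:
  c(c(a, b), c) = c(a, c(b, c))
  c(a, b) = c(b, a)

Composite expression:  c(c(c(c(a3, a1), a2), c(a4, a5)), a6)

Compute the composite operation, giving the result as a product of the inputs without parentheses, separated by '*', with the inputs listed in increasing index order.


a1 * a2 * a3 * a4 * a5 * a6


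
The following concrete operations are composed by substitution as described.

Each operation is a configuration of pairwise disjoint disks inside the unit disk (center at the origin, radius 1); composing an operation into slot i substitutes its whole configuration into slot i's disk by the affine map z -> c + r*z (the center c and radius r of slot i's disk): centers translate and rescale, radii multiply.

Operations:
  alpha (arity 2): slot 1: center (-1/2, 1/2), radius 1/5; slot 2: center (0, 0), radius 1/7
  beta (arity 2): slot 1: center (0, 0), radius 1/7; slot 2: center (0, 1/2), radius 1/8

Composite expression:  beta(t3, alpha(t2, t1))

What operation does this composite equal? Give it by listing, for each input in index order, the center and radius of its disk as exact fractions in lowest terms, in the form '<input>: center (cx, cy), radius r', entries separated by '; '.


t1: center (0, 1/2), radius 1/56; t2: center (-1/16, 9/16), radius 1/40; t3: center (0, 0), radius 1/7

Follow each t-input down from beta: c' goes to c + r*c', radius to r*r'.
input t3: composing its 1 substitution step yields center (0, 0), radius 1/7
input t2: composing its 2 substitution steps yields center (-1/16, 9/16), radius 1/40
input t1: composing its 2 substitution steps yields center (0, 1/2), radius 1/56


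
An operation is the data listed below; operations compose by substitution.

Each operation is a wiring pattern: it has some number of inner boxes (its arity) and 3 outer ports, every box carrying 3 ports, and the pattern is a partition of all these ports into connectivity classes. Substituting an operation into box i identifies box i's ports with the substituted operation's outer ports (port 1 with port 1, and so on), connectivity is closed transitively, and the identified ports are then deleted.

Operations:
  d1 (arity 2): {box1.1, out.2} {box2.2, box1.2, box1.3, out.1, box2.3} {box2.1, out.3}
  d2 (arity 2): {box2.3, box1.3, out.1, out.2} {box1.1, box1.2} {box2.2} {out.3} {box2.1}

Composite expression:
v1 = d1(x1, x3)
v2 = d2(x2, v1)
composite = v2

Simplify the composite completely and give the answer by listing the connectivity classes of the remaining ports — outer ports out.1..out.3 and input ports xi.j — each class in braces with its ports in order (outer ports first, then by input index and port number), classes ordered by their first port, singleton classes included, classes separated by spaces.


{out.1, out.2, x2.3, x3.1} {out.3} {x1.1} {x1.2, x1.3, x3.2, x3.3} {x2.1, x2.2}

Substituting into d2 glues patterns; closure does the rest.
stage d1: inputs (x1, x3), connectivity {out.1, x1.2, x1.3, x3.2, x3.3} {out.2, x1.1} {out.3, x3.1}, out.j its boundary
stage d2: inputs (x2, x1, x3), connectivity {out.1, out.2, x2.3, x3.1} {out.3} {x1.1} {x1.2, x1.3, x3.2, x3.3} {x2.1, x2.2}, out.j its boundary


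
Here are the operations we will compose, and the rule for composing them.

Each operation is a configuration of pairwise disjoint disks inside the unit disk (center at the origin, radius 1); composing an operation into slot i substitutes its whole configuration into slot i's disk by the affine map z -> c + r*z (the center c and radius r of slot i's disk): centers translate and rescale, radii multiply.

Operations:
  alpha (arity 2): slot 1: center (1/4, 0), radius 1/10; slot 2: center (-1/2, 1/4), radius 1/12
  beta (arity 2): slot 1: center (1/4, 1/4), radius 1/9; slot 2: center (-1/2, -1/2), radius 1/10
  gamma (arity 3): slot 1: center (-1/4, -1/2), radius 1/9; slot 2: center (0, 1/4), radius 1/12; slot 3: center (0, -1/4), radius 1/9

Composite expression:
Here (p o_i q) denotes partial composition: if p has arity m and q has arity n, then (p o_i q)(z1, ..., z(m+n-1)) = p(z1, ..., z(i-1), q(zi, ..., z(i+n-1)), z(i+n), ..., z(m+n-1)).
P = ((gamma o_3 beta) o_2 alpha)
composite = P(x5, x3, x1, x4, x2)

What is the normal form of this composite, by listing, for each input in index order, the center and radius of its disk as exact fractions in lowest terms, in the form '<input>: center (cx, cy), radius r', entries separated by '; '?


x1: center (-1/24, 13/48), radius 1/144; x2: center (-1/18, -11/36), radius 1/90; x3: center (1/48, 1/4), radius 1/120; x4: center (1/36, -2/9), radius 1/81; x5: center (-1/4, -1/2), radius 1/9

Follow each x-input down from gamma: c' goes to c + r*c', radius to r*r'.
x5 passes through 1 substitution, ending at center (-1/4, -1/2), radius 1/9
x3 passes through 2 substitutions, ending at center (1/48, 1/4), radius 1/120
x1 passes through 2 substitutions, ending at center (-1/24, 13/48), radius 1/144
x4 passes through 2 substitutions, ending at center (1/36, -2/9), radius 1/81
x2 passes through 2 substitutions, ending at center (-1/18, -11/36), radius 1/90


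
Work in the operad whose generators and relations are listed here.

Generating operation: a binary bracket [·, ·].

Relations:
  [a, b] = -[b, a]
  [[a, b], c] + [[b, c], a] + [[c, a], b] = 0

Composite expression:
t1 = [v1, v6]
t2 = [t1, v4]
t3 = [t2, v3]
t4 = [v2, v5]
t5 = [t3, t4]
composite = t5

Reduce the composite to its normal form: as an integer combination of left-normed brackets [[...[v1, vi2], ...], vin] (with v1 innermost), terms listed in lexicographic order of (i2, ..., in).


In the tensor algebra, words opening v1 carry the v1-anchored form.
Composite bracket: [[[[v1, v6], v4], v3], [v2, v5]]
Each bracket splits as ab - ba, giving 32 signed words (2^5 = 32).
The v1-initial words carry the normal form:
  word v1v6v4v3v2v5 has sign +1, contributing +[[[[[v1, v6], v4], v3], v2], v5]
  word v1v6v4v3v5v2 has sign -1, contributing -[[[[[v1, v6], v4], v3], v5], v2]

[[[[[v1, v6], v4], v3], v2], v5] - [[[[[v1, v6], v4], v3], v5], v2]


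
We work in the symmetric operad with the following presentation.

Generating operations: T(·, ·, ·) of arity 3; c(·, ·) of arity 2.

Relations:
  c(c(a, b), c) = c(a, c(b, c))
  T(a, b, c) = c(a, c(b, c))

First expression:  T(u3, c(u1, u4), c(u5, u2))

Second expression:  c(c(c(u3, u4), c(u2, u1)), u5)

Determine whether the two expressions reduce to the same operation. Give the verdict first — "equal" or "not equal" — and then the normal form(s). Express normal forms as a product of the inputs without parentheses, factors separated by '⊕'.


The first composite normalizes to u3 ⊕ u1 ⊕ u4 ⊕ u5 ⊕ u2
The second composite normalizes to u3 ⊕ u4 ⊕ u2 ⊕ u1 ⊕ u5
Distinct normal forms: not equal.

not equal — first u3 ⊕ u1 ⊕ u4 ⊕ u5 ⊕ u2, second u3 ⊕ u4 ⊕ u2 ⊕ u1 ⊕ u5


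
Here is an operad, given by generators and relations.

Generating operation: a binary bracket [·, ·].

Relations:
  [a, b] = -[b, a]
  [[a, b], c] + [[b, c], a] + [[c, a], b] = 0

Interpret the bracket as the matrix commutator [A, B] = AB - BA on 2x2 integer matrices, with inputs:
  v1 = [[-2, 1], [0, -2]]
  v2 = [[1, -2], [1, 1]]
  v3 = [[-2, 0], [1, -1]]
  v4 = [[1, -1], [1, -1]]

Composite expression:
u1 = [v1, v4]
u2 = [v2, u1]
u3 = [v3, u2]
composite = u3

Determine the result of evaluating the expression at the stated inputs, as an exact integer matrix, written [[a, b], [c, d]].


[v1, v4] = [[1, -2], [0, -1]]
[v2, [v1, v4]] = [[2, 4], [2, -2]]
[v3, [v2, [v1, v4]]] = [[-4, -4], [6, 4]]

[[-4, -4], [6, 4]]


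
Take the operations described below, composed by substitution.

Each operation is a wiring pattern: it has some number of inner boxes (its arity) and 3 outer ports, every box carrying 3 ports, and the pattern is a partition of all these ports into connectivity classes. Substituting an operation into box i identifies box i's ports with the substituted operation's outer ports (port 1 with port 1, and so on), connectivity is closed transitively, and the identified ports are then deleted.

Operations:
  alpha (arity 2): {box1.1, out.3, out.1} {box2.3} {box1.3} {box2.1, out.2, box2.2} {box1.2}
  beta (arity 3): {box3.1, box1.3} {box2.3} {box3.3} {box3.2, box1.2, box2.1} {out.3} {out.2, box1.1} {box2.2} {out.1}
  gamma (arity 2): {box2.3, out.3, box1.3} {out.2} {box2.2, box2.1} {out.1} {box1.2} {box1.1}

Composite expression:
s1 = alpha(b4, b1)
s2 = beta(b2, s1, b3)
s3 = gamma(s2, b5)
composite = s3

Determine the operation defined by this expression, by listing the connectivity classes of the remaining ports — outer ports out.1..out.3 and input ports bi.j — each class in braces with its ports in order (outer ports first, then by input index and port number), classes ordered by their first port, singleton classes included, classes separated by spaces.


Two ports join when wires chain via gamma-identified ports.
alpha over (b4, b1) gives {out.1, out.3, b4.1} {out.2, b1.1, b1.2} {b1.3} {b4.2} {b4.3}, out.j being that stage's outer ports
beta over (b2, b4, b1, b3) gives {out.1} {out.2, b2.1} {out.3} {b1.1, b1.2} {b1.3} {b2.2, b3.2, b4.1} {b2.3, b3.1} {b3.3} {b4.2} {b4.3}, out.j being that stage's outer ports
gamma over (b2, b4, b1, b3, b5) gives {out.1} {out.2} {out.3, b5.3} {b1.1, b1.2} {b1.3} {b2.1} {b2.2, b3.2, b4.1} {b2.3, b3.1} {b3.3} {b4.2} {b4.3} {b5.1, b5.2}, out.j being that stage's outer ports

{out.1} {out.2} {out.3, b5.3} {b1.1, b1.2} {b1.3} {b2.1} {b2.2, b3.2, b4.1} {b2.3, b3.1} {b3.3} {b4.2} {b4.3} {b5.1, b5.2}
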